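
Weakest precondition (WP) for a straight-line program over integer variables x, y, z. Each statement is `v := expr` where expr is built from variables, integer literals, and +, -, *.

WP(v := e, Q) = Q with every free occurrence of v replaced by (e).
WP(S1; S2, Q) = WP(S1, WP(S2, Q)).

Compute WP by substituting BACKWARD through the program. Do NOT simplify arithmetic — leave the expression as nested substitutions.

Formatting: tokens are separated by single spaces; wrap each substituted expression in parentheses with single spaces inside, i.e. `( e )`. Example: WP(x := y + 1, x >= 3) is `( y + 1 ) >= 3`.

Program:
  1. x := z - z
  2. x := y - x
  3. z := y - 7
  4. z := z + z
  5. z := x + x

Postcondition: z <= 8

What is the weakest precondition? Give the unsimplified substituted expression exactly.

Answer: ( ( y - ( z - z ) ) + ( y - ( z - z ) ) ) <= 8

Derivation:
post: z <= 8
stmt 5: z := x + x  -- replace 1 occurrence(s) of z with (x + x)
  => ( x + x ) <= 8
stmt 4: z := z + z  -- replace 0 occurrence(s) of z with (z + z)
  => ( x + x ) <= 8
stmt 3: z := y - 7  -- replace 0 occurrence(s) of z with (y - 7)
  => ( x + x ) <= 8
stmt 2: x := y - x  -- replace 2 occurrence(s) of x with (y - x)
  => ( ( y - x ) + ( y - x ) ) <= 8
stmt 1: x := z - z  -- replace 2 occurrence(s) of x with (z - z)
  => ( ( y - ( z - z ) ) + ( y - ( z - z ) ) ) <= 8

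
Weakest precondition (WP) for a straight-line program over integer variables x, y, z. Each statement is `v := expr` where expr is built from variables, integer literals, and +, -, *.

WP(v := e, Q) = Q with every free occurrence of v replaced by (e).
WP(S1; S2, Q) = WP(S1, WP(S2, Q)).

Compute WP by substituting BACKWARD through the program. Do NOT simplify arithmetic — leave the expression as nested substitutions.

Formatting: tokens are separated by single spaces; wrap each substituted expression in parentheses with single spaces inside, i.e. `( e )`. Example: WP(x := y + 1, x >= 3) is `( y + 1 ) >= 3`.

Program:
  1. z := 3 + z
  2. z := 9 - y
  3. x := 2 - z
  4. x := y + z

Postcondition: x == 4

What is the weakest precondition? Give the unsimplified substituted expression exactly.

Answer: ( y + ( 9 - y ) ) == 4

Derivation:
post: x == 4
stmt 4: x := y + z  -- replace 1 occurrence(s) of x with (y + z)
  => ( y + z ) == 4
stmt 3: x := 2 - z  -- replace 0 occurrence(s) of x with (2 - z)
  => ( y + z ) == 4
stmt 2: z := 9 - y  -- replace 1 occurrence(s) of z with (9 - y)
  => ( y + ( 9 - y ) ) == 4
stmt 1: z := 3 + z  -- replace 0 occurrence(s) of z with (3 + z)
  => ( y + ( 9 - y ) ) == 4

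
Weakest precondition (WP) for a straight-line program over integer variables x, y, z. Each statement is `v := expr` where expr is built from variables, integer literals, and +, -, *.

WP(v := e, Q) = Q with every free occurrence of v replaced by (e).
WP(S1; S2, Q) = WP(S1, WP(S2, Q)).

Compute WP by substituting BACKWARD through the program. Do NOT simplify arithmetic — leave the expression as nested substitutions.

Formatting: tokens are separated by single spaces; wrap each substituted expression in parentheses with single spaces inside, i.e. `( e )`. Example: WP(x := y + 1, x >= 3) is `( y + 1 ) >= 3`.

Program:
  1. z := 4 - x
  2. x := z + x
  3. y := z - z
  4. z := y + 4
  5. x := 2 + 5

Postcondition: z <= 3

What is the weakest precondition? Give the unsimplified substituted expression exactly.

post: z <= 3
stmt 5: x := 2 + 5  -- replace 0 occurrence(s) of x with (2 + 5)
  => z <= 3
stmt 4: z := y + 4  -- replace 1 occurrence(s) of z with (y + 4)
  => ( y + 4 ) <= 3
stmt 3: y := z - z  -- replace 1 occurrence(s) of y with (z - z)
  => ( ( z - z ) + 4 ) <= 3
stmt 2: x := z + x  -- replace 0 occurrence(s) of x with (z + x)
  => ( ( z - z ) + 4 ) <= 3
stmt 1: z := 4 - x  -- replace 2 occurrence(s) of z with (4 - x)
  => ( ( ( 4 - x ) - ( 4 - x ) ) + 4 ) <= 3

Answer: ( ( ( 4 - x ) - ( 4 - x ) ) + 4 ) <= 3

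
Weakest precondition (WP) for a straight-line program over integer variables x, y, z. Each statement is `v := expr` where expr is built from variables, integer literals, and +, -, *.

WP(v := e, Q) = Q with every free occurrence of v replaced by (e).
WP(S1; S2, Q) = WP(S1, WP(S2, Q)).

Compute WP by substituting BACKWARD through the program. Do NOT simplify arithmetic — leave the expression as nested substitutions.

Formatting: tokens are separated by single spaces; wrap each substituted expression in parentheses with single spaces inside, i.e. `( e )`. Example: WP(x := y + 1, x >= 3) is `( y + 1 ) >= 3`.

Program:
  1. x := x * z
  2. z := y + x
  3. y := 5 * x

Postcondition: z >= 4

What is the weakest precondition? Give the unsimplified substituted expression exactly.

Answer: ( y + ( x * z ) ) >= 4

Derivation:
post: z >= 4
stmt 3: y := 5 * x  -- replace 0 occurrence(s) of y with (5 * x)
  => z >= 4
stmt 2: z := y + x  -- replace 1 occurrence(s) of z with (y + x)
  => ( y + x ) >= 4
stmt 1: x := x * z  -- replace 1 occurrence(s) of x with (x * z)
  => ( y + ( x * z ) ) >= 4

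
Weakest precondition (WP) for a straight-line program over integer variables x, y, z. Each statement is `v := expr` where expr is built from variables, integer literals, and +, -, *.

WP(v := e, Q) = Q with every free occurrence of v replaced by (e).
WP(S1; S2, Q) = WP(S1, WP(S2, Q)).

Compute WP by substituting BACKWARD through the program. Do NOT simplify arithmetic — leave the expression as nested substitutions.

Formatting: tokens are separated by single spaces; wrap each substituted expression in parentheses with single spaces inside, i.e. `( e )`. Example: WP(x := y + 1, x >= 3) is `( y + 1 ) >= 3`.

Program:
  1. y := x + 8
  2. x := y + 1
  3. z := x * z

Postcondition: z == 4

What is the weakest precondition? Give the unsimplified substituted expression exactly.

Answer: ( ( ( x + 8 ) + 1 ) * z ) == 4

Derivation:
post: z == 4
stmt 3: z := x * z  -- replace 1 occurrence(s) of z with (x * z)
  => ( x * z ) == 4
stmt 2: x := y + 1  -- replace 1 occurrence(s) of x with (y + 1)
  => ( ( y + 1 ) * z ) == 4
stmt 1: y := x + 8  -- replace 1 occurrence(s) of y with (x + 8)
  => ( ( ( x + 8 ) + 1 ) * z ) == 4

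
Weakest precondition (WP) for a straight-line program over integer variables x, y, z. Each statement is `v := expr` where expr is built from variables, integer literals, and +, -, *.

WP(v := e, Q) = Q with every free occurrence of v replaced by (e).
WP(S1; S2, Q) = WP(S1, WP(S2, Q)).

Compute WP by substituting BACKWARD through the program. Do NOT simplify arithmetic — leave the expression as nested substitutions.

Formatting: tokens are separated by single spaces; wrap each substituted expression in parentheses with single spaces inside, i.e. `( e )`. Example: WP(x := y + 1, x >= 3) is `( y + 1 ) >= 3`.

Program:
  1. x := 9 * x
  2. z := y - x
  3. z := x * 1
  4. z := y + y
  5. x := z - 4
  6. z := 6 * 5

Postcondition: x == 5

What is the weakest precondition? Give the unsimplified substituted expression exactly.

post: x == 5
stmt 6: z := 6 * 5  -- replace 0 occurrence(s) of z with (6 * 5)
  => x == 5
stmt 5: x := z - 4  -- replace 1 occurrence(s) of x with (z - 4)
  => ( z - 4 ) == 5
stmt 4: z := y + y  -- replace 1 occurrence(s) of z with (y + y)
  => ( ( y + y ) - 4 ) == 5
stmt 3: z := x * 1  -- replace 0 occurrence(s) of z with (x * 1)
  => ( ( y + y ) - 4 ) == 5
stmt 2: z := y - x  -- replace 0 occurrence(s) of z with (y - x)
  => ( ( y + y ) - 4 ) == 5
stmt 1: x := 9 * x  -- replace 0 occurrence(s) of x with (9 * x)
  => ( ( y + y ) - 4 ) == 5

Answer: ( ( y + y ) - 4 ) == 5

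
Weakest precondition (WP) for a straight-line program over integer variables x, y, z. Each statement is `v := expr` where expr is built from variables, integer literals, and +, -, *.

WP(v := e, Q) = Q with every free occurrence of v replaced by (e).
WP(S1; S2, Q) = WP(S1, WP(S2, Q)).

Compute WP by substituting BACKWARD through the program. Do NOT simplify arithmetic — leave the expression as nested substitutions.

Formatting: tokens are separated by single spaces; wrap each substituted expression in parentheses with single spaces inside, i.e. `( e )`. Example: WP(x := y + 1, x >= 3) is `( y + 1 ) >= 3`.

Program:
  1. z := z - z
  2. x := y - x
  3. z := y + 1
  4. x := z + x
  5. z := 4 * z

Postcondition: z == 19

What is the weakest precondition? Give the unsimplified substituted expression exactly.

Answer: ( 4 * ( y + 1 ) ) == 19

Derivation:
post: z == 19
stmt 5: z := 4 * z  -- replace 1 occurrence(s) of z with (4 * z)
  => ( 4 * z ) == 19
stmt 4: x := z + x  -- replace 0 occurrence(s) of x with (z + x)
  => ( 4 * z ) == 19
stmt 3: z := y + 1  -- replace 1 occurrence(s) of z with (y + 1)
  => ( 4 * ( y + 1 ) ) == 19
stmt 2: x := y - x  -- replace 0 occurrence(s) of x with (y - x)
  => ( 4 * ( y + 1 ) ) == 19
stmt 1: z := z - z  -- replace 0 occurrence(s) of z with (z - z)
  => ( 4 * ( y + 1 ) ) == 19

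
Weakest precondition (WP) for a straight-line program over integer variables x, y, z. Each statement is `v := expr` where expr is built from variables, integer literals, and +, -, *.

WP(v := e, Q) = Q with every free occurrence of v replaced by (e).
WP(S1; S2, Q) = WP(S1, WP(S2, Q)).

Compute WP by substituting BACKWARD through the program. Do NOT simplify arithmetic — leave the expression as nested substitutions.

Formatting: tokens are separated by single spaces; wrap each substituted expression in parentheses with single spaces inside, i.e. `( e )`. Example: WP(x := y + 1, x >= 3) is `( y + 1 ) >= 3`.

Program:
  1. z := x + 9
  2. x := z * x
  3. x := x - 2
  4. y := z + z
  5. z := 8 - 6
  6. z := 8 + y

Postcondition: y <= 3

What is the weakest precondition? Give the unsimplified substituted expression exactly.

post: y <= 3
stmt 6: z := 8 + y  -- replace 0 occurrence(s) of z with (8 + y)
  => y <= 3
stmt 5: z := 8 - 6  -- replace 0 occurrence(s) of z with (8 - 6)
  => y <= 3
stmt 4: y := z + z  -- replace 1 occurrence(s) of y with (z + z)
  => ( z + z ) <= 3
stmt 3: x := x - 2  -- replace 0 occurrence(s) of x with (x - 2)
  => ( z + z ) <= 3
stmt 2: x := z * x  -- replace 0 occurrence(s) of x with (z * x)
  => ( z + z ) <= 3
stmt 1: z := x + 9  -- replace 2 occurrence(s) of z with (x + 9)
  => ( ( x + 9 ) + ( x + 9 ) ) <= 3

Answer: ( ( x + 9 ) + ( x + 9 ) ) <= 3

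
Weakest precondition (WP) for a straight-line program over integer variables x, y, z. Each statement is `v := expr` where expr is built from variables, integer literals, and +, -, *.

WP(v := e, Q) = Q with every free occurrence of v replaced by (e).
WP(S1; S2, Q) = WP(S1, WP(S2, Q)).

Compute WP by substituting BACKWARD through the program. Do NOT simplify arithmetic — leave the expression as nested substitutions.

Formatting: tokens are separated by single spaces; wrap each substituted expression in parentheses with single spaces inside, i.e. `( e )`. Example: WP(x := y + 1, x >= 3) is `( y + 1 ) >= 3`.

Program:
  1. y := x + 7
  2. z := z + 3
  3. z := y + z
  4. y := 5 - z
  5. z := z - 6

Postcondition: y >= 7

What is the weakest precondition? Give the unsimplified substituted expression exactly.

Answer: ( 5 - ( ( x + 7 ) + ( z + 3 ) ) ) >= 7

Derivation:
post: y >= 7
stmt 5: z := z - 6  -- replace 0 occurrence(s) of z with (z - 6)
  => y >= 7
stmt 4: y := 5 - z  -- replace 1 occurrence(s) of y with (5 - z)
  => ( 5 - z ) >= 7
stmt 3: z := y + z  -- replace 1 occurrence(s) of z with (y + z)
  => ( 5 - ( y + z ) ) >= 7
stmt 2: z := z + 3  -- replace 1 occurrence(s) of z with (z + 3)
  => ( 5 - ( y + ( z + 3 ) ) ) >= 7
stmt 1: y := x + 7  -- replace 1 occurrence(s) of y with (x + 7)
  => ( 5 - ( ( x + 7 ) + ( z + 3 ) ) ) >= 7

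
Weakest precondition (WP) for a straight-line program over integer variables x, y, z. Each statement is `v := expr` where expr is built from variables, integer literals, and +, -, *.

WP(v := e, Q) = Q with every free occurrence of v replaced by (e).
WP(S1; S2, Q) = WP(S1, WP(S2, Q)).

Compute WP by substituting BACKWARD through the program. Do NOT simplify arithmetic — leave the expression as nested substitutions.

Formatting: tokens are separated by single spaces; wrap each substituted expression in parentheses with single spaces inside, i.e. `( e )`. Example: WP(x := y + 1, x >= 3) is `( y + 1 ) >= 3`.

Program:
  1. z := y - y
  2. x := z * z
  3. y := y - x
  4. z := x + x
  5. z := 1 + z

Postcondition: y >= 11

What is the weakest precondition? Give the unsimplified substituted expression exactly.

Answer: ( y - ( ( y - y ) * ( y - y ) ) ) >= 11

Derivation:
post: y >= 11
stmt 5: z := 1 + z  -- replace 0 occurrence(s) of z with (1 + z)
  => y >= 11
stmt 4: z := x + x  -- replace 0 occurrence(s) of z with (x + x)
  => y >= 11
stmt 3: y := y - x  -- replace 1 occurrence(s) of y with (y - x)
  => ( y - x ) >= 11
stmt 2: x := z * z  -- replace 1 occurrence(s) of x with (z * z)
  => ( y - ( z * z ) ) >= 11
stmt 1: z := y - y  -- replace 2 occurrence(s) of z with (y - y)
  => ( y - ( ( y - y ) * ( y - y ) ) ) >= 11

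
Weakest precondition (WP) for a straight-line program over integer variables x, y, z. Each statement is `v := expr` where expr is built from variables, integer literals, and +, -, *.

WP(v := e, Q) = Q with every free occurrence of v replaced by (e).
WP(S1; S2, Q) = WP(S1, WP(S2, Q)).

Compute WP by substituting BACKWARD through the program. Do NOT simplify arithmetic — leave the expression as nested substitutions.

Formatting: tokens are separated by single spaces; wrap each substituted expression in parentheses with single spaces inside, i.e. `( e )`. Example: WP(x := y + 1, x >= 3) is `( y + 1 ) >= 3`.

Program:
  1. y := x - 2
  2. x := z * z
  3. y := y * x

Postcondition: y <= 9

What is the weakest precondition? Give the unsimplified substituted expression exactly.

post: y <= 9
stmt 3: y := y * x  -- replace 1 occurrence(s) of y with (y * x)
  => ( y * x ) <= 9
stmt 2: x := z * z  -- replace 1 occurrence(s) of x with (z * z)
  => ( y * ( z * z ) ) <= 9
stmt 1: y := x - 2  -- replace 1 occurrence(s) of y with (x - 2)
  => ( ( x - 2 ) * ( z * z ) ) <= 9

Answer: ( ( x - 2 ) * ( z * z ) ) <= 9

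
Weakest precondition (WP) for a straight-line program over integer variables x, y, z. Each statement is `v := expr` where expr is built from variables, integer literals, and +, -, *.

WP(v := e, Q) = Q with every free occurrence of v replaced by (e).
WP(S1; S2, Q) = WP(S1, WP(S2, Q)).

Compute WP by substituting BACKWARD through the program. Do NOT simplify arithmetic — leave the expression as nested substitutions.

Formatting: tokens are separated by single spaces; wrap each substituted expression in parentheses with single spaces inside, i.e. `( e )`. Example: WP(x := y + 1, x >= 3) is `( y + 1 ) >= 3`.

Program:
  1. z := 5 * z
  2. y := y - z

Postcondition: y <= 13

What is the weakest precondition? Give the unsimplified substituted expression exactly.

post: y <= 13
stmt 2: y := y - z  -- replace 1 occurrence(s) of y with (y - z)
  => ( y - z ) <= 13
stmt 1: z := 5 * z  -- replace 1 occurrence(s) of z with (5 * z)
  => ( y - ( 5 * z ) ) <= 13

Answer: ( y - ( 5 * z ) ) <= 13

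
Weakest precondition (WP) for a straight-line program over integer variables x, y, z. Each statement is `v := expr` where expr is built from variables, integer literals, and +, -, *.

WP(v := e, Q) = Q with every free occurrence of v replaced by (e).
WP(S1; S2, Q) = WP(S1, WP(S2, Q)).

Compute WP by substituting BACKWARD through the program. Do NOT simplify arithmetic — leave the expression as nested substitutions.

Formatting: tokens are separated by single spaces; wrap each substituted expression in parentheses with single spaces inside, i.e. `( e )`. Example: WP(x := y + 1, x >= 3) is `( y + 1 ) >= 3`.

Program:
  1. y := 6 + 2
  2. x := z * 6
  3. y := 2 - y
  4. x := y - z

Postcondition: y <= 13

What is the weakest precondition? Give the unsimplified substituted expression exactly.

Answer: ( 2 - ( 6 + 2 ) ) <= 13

Derivation:
post: y <= 13
stmt 4: x := y - z  -- replace 0 occurrence(s) of x with (y - z)
  => y <= 13
stmt 3: y := 2 - y  -- replace 1 occurrence(s) of y with (2 - y)
  => ( 2 - y ) <= 13
stmt 2: x := z * 6  -- replace 0 occurrence(s) of x with (z * 6)
  => ( 2 - y ) <= 13
stmt 1: y := 6 + 2  -- replace 1 occurrence(s) of y with (6 + 2)
  => ( 2 - ( 6 + 2 ) ) <= 13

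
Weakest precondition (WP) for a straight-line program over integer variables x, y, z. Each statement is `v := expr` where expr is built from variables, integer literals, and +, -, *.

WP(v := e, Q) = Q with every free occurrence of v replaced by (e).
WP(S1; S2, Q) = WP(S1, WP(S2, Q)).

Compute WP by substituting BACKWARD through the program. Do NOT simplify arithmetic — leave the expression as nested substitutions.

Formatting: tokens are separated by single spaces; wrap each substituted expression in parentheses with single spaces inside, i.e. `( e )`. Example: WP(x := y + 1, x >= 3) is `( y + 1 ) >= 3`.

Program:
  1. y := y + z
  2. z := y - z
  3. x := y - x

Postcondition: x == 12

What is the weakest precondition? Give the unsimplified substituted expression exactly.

post: x == 12
stmt 3: x := y - x  -- replace 1 occurrence(s) of x with (y - x)
  => ( y - x ) == 12
stmt 2: z := y - z  -- replace 0 occurrence(s) of z with (y - z)
  => ( y - x ) == 12
stmt 1: y := y + z  -- replace 1 occurrence(s) of y with (y + z)
  => ( ( y + z ) - x ) == 12

Answer: ( ( y + z ) - x ) == 12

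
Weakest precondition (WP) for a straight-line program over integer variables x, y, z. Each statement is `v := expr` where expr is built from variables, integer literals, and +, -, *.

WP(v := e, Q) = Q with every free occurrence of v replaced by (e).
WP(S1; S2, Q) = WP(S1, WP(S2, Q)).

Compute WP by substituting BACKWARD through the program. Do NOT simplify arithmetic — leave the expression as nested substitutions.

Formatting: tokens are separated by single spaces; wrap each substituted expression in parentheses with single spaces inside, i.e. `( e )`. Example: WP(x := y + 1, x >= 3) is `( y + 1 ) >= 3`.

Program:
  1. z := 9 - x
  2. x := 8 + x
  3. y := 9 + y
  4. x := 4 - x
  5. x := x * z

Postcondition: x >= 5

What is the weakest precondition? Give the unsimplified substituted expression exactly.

post: x >= 5
stmt 5: x := x * z  -- replace 1 occurrence(s) of x with (x * z)
  => ( x * z ) >= 5
stmt 4: x := 4 - x  -- replace 1 occurrence(s) of x with (4 - x)
  => ( ( 4 - x ) * z ) >= 5
stmt 3: y := 9 + y  -- replace 0 occurrence(s) of y with (9 + y)
  => ( ( 4 - x ) * z ) >= 5
stmt 2: x := 8 + x  -- replace 1 occurrence(s) of x with (8 + x)
  => ( ( 4 - ( 8 + x ) ) * z ) >= 5
stmt 1: z := 9 - x  -- replace 1 occurrence(s) of z with (9 - x)
  => ( ( 4 - ( 8 + x ) ) * ( 9 - x ) ) >= 5

Answer: ( ( 4 - ( 8 + x ) ) * ( 9 - x ) ) >= 5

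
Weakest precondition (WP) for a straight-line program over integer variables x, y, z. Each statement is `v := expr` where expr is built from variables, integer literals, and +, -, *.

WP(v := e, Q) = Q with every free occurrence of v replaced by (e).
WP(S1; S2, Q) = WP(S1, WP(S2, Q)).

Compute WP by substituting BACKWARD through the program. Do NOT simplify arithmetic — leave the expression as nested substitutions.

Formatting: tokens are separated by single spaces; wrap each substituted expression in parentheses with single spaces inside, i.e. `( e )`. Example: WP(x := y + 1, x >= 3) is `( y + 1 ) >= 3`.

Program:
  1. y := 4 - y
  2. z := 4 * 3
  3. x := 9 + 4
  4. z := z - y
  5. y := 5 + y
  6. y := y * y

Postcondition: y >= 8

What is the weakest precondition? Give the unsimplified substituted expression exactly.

Answer: ( ( 5 + ( 4 - y ) ) * ( 5 + ( 4 - y ) ) ) >= 8

Derivation:
post: y >= 8
stmt 6: y := y * y  -- replace 1 occurrence(s) of y with (y * y)
  => ( y * y ) >= 8
stmt 5: y := 5 + y  -- replace 2 occurrence(s) of y with (5 + y)
  => ( ( 5 + y ) * ( 5 + y ) ) >= 8
stmt 4: z := z - y  -- replace 0 occurrence(s) of z with (z - y)
  => ( ( 5 + y ) * ( 5 + y ) ) >= 8
stmt 3: x := 9 + 4  -- replace 0 occurrence(s) of x with (9 + 4)
  => ( ( 5 + y ) * ( 5 + y ) ) >= 8
stmt 2: z := 4 * 3  -- replace 0 occurrence(s) of z with (4 * 3)
  => ( ( 5 + y ) * ( 5 + y ) ) >= 8
stmt 1: y := 4 - y  -- replace 2 occurrence(s) of y with (4 - y)
  => ( ( 5 + ( 4 - y ) ) * ( 5 + ( 4 - y ) ) ) >= 8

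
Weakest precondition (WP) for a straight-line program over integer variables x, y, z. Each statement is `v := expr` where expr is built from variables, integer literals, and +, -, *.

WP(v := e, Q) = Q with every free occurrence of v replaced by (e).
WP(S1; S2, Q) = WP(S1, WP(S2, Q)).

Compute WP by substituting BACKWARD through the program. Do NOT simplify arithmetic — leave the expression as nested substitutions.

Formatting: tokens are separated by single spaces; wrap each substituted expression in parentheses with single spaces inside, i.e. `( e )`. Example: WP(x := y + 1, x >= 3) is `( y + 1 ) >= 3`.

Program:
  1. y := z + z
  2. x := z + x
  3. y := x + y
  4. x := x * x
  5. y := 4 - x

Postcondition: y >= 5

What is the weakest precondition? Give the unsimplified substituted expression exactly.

Answer: ( 4 - ( ( z + x ) * ( z + x ) ) ) >= 5

Derivation:
post: y >= 5
stmt 5: y := 4 - x  -- replace 1 occurrence(s) of y with (4 - x)
  => ( 4 - x ) >= 5
stmt 4: x := x * x  -- replace 1 occurrence(s) of x with (x * x)
  => ( 4 - ( x * x ) ) >= 5
stmt 3: y := x + y  -- replace 0 occurrence(s) of y with (x + y)
  => ( 4 - ( x * x ) ) >= 5
stmt 2: x := z + x  -- replace 2 occurrence(s) of x with (z + x)
  => ( 4 - ( ( z + x ) * ( z + x ) ) ) >= 5
stmt 1: y := z + z  -- replace 0 occurrence(s) of y with (z + z)
  => ( 4 - ( ( z + x ) * ( z + x ) ) ) >= 5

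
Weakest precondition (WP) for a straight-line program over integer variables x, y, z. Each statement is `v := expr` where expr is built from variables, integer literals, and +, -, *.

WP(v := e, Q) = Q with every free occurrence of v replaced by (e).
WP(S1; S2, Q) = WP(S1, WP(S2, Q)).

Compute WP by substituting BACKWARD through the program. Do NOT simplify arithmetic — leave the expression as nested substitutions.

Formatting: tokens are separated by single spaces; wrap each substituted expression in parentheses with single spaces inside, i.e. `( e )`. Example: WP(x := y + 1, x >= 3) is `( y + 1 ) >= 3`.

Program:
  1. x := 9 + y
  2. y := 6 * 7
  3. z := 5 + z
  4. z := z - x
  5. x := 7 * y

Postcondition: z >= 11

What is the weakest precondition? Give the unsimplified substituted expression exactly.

Answer: ( ( 5 + z ) - ( 9 + y ) ) >= 11

Derivation:
post: z >= 11
stmt 5: x := 7 * y  -- replace 0 occurrence(s) of x with (7 * y)
  => z >= 11
stmt 4: z := z - x  -- replace 1 occurrence(s) of z with (z - x)
  => ( z - x ) >= 11
stmt 3: z := 5 + z  -- replace 1 occurrence(s) of z with (5 + z)
  => ( ( 5 + z ) - x ) >= 11
stmt 2: y := 6 * 7  -- replace 0 occurrence(s) of y with (6 * 7)
  => ( ( 5 + z ) - x ) >= 11
stmt 1: x := 9 + y  -- replace 1 occurrence(s) of x with (9 + y)
  => ( ( 5 + z ) - ( 9 + y ) ) >= 11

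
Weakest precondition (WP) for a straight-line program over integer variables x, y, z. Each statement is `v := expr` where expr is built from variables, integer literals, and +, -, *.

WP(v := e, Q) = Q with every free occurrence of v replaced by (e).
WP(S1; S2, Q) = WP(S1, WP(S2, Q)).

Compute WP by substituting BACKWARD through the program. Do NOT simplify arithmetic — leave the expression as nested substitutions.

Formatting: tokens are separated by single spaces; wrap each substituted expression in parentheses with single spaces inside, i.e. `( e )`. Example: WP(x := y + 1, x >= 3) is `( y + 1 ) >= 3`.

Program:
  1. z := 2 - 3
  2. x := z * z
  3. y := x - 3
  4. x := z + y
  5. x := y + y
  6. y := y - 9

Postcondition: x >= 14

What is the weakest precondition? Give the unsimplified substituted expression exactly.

Answer: ( ( ( ( 2 - 3 ) * ( 2 - 3 ) ) - 3 ) + ( ( ( 2 - 3 ) * ( 2 - 3 ) ) - 3 ) ) >= 14

Derivation:
post: x >= 14
stmt 6: y := y - 9  -- replace 0 occurrence(s) of y with (y - 9)
  => x >= 14
stmt 5: x := y + y  -- replace 1 occurrence(s) of x with (y + y)
  => ( y + y ) >= 14
stmt 4: x := z + y  -- replace 0 occurrence(s) of x with (z + y)
  => ( y + y ) >= 14
stmt 3: y := x - 3  -- replace 2 occurrence(s) of y with (x - 3)
  => ( ( x - 3 ) + ( x - 3 ) ) >= 14
stmt 2: x := z * z  -- replace 2 occurrence(s) of x with (z * z)
  => ( ( ( z * z ) - 3 ) + ( ( z * z ) - 3 ) ) >= 14
stmt 1: z := 2 - 3  -- replace 4 occurrence(s) of z with (2 - 3)
  => ( ( ( ( 2 - 3 ) * ( 2 - 3 ) ) - 3 ) + ( ( ( 2 - 3 ) * ( 2 - 3 ) ) - 3 ) ) >= 14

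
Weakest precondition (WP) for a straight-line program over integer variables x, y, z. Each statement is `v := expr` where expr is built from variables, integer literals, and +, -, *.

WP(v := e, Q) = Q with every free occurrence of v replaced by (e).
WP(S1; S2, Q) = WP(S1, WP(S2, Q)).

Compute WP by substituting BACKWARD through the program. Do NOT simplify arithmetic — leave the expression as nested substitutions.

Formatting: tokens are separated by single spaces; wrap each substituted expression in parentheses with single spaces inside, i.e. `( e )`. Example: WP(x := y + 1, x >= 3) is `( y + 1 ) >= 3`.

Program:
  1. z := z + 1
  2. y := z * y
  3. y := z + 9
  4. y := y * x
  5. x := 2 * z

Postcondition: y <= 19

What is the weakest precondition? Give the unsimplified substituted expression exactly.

post: y <= 19
stmt 5: x := 2 * z  -- replace 0 occurrence(s) of x with (2 * z)
  => y <= 19
stmt 4: y := y * x  -- replace 1 occurrence(s) of y with (y * x)
  => ( y * x ) <= 19
stmt 3: y := z + 9  -- replace 1 occurrence(s) of y with (z + 9)
  => ( ( z + 9 ) * x ) <= 19
stmt 2: y := z * y  -- replace 0 occurrence(s) of y with (z * y)
  => ( ( z + 9 ) * x ) <= 19
stmt 1: z := z + 1  -- replace 1 occurrence(s) of z with (z + 1)
  => ( ( ( z + 1 ) + 9 ) * x ) <= 19

Answer: ( ( ( z + 1 ) + 9 ) * x ) <= 19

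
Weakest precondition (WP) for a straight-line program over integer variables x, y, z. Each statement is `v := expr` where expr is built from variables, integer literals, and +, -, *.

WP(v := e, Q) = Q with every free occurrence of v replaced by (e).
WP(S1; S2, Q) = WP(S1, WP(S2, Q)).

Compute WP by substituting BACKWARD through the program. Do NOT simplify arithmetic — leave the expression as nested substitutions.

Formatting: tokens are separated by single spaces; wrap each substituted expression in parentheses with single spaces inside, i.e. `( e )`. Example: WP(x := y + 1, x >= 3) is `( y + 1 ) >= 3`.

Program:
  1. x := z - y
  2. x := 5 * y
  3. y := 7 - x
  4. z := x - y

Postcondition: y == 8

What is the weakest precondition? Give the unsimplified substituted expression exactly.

Answer: ( 7 - ( 5 * y ) ) == 8

Derivation:
post: y == 8
stmt 4: z := x - y  -- replace 0 occurrence(s) of z with (x - y)
  => y == 8
stmt 3: y := 7 - x  -- replace 1 occurrence(s) of y with (7 - x)
  => ( 7 - x ) == 8
stmt 2: x := 5 * y  -- replace 1 occurrence(s) of x with (5 * y)
  => ( 7 - ( 5 * y ) ) == 8
stmt 1: x := z - y  -- replace 0 occurrence(s) of x with (z - y)
  => ( 7 - ( 5 * y ) ) == 8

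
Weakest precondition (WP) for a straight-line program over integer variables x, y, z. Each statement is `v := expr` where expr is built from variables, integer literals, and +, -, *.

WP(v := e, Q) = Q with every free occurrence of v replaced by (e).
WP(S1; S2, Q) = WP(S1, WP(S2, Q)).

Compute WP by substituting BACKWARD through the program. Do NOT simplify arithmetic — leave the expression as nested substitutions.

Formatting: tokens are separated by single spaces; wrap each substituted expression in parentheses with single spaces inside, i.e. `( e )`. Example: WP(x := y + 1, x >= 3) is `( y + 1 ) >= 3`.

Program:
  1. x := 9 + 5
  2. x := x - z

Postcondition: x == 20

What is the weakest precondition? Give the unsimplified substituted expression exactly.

Answer: ( ( 9 + 5 ) - z ) == 20

Derivation:
post: x == 20
stmt 2: x := x - z  -- replace 1 occurrence(s) of x with (x - z)
  => ( x - z ) == 20
stmt 1: x := 9 + 5  -- replace 1 occurrence(s) of x with (9 + 5)
  => ( ( 9 + 5 ) - z ) == 20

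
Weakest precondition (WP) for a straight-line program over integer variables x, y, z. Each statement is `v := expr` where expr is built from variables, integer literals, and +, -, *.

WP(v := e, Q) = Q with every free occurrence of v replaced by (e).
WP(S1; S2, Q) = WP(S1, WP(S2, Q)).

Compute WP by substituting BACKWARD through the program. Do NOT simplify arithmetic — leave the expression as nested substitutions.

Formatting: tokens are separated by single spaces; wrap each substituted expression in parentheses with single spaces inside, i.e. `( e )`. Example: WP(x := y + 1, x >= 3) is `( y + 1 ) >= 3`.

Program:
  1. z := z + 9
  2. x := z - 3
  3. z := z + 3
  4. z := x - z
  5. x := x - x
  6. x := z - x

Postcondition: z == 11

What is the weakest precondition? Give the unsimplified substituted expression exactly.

post: z == 11
stmt 6: x := z - x  -- replace 0 occurrence(s) of x with (z - x)
  => z == 11
stmt 5: x := x - x  -- replace 0 occurrence(s) of x with (x - x)
  => z == 11
stmt 4: z := x - z  -- replace 1 occurrence(s) of z with (x - z)
  => ( x - z ) == 11
stmt 3: z := z + 3  -- replace 1 occurrence(s) of z with (z + 3)
  => ( x - ( z + 3 ) ) == 11
stmt 2: x := z - 3  -- replace 1 occurrence(s) of x with (z - 3)
  => ( ( z - 3 ) - ( z + 3 ) ) == 11
stmt 1: z := z + 9  -- replace 2 occurrence(s) of z with (z + 9)
  => ( ( ( z + 9 ) - 3 ) - ( ( z + 9 ) + 3 ) ) == 11

Answer: ( ( ( z + 9 ) - 3 ) - ( ( z + 9 ) + 3 ) ) == 11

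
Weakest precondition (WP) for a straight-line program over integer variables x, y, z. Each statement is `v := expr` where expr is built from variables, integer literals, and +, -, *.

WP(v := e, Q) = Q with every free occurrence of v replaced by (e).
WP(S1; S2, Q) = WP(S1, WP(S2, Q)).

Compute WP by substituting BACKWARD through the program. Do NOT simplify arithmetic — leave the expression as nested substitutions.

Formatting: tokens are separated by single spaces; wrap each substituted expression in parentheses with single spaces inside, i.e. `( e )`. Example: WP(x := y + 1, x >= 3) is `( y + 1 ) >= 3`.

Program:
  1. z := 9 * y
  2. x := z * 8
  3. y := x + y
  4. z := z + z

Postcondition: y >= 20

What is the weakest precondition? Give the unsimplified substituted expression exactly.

Answer: ( ( ( 9 * y ) * 8 ) + y ) >= 20

Derivation:
post: y >= 20
stmt 4: z := z + z  -- replace 0 occurrence(s) of z with (z + z)
  => y >= 20
stmt 3: y := x + y  -- replace 1 occurrence(s) of y with (x + y)
  => ( x + y ) >= 20
stmt 2: x := z * 8  -- replace 1 occurrence(s) of x with (z * 8)
  => ( ( z * 8 ) + y ) >= 20
stmt 1: z := 9 * y  -- replace 1 occurrence(s) of z with (9 * y)
  => ( ( ( 9 * y ) * 8 ) + y ) >= 20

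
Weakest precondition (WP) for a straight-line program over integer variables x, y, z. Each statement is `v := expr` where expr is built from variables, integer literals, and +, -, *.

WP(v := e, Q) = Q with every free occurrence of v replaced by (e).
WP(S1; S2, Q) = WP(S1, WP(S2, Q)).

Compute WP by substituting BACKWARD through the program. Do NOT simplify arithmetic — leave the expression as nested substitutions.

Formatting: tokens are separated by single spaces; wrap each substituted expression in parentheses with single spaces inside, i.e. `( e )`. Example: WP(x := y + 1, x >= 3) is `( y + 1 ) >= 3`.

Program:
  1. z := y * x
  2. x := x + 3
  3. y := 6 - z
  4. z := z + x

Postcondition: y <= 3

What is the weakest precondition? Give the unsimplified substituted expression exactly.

post: y <= 3
stmt 4: z := z + x  -- replace 0 occurrence(s) of z with (z + x)
  => y <= 3
stmt 3: y := 6 - z  -- replace 1 occurrence(s) of y with (6 - z)
  => ( 6 - z ) <= 3
stmt 2: x := x + 3  -- replace 0 occurrence(s) of x with (x + 3)
  => ( 6 - z ) <= 3
stmt 1: z := y * x  -- replace 1 occurrence(s) of z with (y * x)
  => ( 6 - ( y * x ) ) <= 3

Answer: ( 6 - ( y * x ) ) <= 3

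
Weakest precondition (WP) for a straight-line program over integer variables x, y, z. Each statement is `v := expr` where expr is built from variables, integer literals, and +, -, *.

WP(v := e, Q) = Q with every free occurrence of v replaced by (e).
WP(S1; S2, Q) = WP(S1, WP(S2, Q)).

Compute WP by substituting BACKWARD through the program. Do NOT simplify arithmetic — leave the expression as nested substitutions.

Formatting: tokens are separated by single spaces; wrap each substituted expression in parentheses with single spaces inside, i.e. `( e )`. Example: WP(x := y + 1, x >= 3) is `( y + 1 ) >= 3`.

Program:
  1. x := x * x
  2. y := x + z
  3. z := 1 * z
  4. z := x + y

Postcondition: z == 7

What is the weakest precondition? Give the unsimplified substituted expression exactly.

Answer: ( ( x * x ) + ( ( x * x ) + z ) ) == 7

Derivation:
post: z == 7
stmt 4: z := x + y  -- replace 1 occurrence(s) of z with (x + y)
  => ( x + y ) == 7
stmt 3: z := 1 * z  -- replace 0 occurrence(s) of z with (1 * z)
  => ( x + y ) == 7
stmt 2: y := x + z  -- replace 1 occurrence(s) of y with (x + z)
  => ( x + ( x + z ) ) == 7
stmt 1: x := x * x  -- replace 2 occurrence(s) of x with (x * x)
  => ( ( x * x ) + ( ( x * x ) + z ) ) == 7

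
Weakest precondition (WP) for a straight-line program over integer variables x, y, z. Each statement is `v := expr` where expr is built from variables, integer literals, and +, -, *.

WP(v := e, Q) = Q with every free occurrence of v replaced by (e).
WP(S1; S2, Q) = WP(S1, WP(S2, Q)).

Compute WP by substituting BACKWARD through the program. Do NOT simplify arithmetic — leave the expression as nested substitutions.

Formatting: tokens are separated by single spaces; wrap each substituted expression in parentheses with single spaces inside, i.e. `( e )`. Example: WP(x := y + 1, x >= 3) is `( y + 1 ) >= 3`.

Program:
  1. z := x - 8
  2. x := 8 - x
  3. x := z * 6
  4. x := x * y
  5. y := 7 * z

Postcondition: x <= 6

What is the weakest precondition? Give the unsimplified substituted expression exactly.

Answer: ( ( ( x - 8 ) * 6 ) * y ) <= 6

Derivation:
post: x <= 6
stmt 5: y := 7 * z  -- replace 0 occurrence(s) of y with (7 * z)
  => x <= 6
stmt 4: x := x * y  -- replace 1 occurrence(s) of x with (x * y)
  => ( x * y ) <= 6
stmt 3: x := z * 6  -- replace 1 occurrence(s) of x with (z * 6)
  => ( ( z * 6 ) * y ) <= 6
stmt 2: x := 8 - x  -- replace 0 occurrence(s) of x with (8 - x)
  => ( ( z * 6 ) * y ) <= 6
stmt 1: z := x - 8  -- replace 1 occurrence(s) of z with (x - 8)
  => ( ( ( x - 8 ) * 6 ) * y ) <= 6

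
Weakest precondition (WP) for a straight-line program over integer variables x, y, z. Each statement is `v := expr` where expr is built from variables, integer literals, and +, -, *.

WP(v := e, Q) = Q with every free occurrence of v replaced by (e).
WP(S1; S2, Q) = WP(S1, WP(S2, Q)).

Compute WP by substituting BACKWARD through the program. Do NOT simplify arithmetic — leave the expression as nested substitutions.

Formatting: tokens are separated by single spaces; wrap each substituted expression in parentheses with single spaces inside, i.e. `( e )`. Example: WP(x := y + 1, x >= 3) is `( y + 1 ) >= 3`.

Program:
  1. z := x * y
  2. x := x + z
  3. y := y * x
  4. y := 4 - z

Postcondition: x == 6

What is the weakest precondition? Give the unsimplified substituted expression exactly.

post: x == 6
stmt 4: y := 4 - z  -- replace 0 occurrence(s) of y with (4 - z)
  => x == 6
stmt 3: y := y * x  -- replace 0 occurrence(s) of y with (y * x)
  => x == 6
stmt 2: x := x + z  -- replace 1 occurrence(s) of x with (x + z)
  => ( x + z ) == 6
stmt 1: z := x * y  -- replace 1 occurrence(s) of z with (x * y)
  => ( x + ( x * y ) ) == 6

Answer: ( x + ( x * y ) ) == 6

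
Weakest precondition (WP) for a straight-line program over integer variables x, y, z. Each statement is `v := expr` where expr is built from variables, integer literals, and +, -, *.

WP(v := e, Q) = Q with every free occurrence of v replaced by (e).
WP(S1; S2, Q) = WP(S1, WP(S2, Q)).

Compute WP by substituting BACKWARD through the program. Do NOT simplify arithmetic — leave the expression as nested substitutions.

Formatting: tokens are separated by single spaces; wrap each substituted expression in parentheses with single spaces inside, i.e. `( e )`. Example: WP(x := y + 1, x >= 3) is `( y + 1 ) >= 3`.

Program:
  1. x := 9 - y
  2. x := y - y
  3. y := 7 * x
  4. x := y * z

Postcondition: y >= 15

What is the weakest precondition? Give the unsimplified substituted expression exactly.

Answer: ( 7 * ( y - y ) ) >= 15

Derivation:
post: y >= 15
stmt 4: x := y * z  -- replace 0 occurrence(s) of x with (y * z)
  => y >= 15
stmt 3: y := 7 * x  -- replace 1 occurrence(s) of y with (7 * x)
  => ( 7 * x ) >= 15
stmt 2: x := y - y  -- replace 1 occurrence(s) of x with (y - y)
  => ( 7 * ( y - y ) ) >= 15
stmt 1: x := 9 - y  -- replace 0 occurrence(s) of x with (9 - y)
  => ( 7 * ( y - y ) ) >= 15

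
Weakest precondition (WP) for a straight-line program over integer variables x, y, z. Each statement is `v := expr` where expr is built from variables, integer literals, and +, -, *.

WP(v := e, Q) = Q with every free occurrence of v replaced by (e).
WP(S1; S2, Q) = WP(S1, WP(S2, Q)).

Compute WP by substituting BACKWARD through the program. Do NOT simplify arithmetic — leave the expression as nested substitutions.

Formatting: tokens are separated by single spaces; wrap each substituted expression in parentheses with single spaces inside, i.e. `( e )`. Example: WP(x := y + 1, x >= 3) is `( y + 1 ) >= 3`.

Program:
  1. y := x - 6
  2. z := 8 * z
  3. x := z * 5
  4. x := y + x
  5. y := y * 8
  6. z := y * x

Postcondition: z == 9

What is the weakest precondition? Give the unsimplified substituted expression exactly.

Answer: ( ( ( x - 6 ) * 8 ) * ( ( x - 6 ) + ( ( 8 * z ) * 5 ) ) ) == 9

Derivation:
post: z == 9
stmt 6: z := y * x  -- replace 1 occurrence(s) of z with (y * x)
  => ( y * x ) == 9
stmt 5: y := y * 8  -- replace 1 occurrence(s) of y with (y * 8)
  => ( ( y * 8 ) * x ) == 9
stmt 4: x := y + x  -- replace 1 occurrence(s) of x with (y + x)
  => ( ( y * 8 ) * ( y + x ) ) == 9
stmt 3: x := z * 5  -- replace 1 occurrence(s) of x with (z * 5)
  => ( ( y * 8 ) * ( y + ( z * 5 ) ) ) == 9
stmt 2: z := 8 * z  -- replace 1 occurrence(s) of z with (8 * z)
  => ( ( y * 8 ) * ( y + ( ( 8 * z ) * 5 ) ) ) == 9
stmt 1: y := x - 6  -- replace 2 occurrence(s) of y with (x - 6)
  => ( ( ( x - 6 ) * 8 ) * ( ( x - 6 ) + ( ( 8 * z ) * 5 ) ) ) == 9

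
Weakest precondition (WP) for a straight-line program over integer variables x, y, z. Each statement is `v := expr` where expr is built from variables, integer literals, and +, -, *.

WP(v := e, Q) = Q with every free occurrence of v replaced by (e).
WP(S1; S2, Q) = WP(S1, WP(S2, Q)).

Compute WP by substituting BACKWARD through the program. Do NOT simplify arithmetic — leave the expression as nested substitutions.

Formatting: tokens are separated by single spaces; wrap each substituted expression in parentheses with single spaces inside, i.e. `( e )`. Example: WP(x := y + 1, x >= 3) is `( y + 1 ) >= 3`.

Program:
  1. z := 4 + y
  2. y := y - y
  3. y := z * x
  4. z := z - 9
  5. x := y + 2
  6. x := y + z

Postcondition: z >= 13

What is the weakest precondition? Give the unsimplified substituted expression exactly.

post: z >= 13
stmt 6: x := y + z  -- replace 0 occurrence(s) of x with (y + z)
  => z >= 13
stmt 5: x := y + 2  -- replace 0 occurrence(s) of x with (y + 2)
  => z >= 13
stmt 4: z := z - 9  -- replace 1 occurrence(s) of z with (z - 9)
  => ( z - 9 ) >= 13
stmt 3: y := z * x  -- replace 0 occurrence(s) of y with (z * x)
  => ( z - 9 ) >= 13
stmt 2: y := y - y  -- replace 0 occurrence(s) of y with (y - y)
  => ( z - 9 ) >= 13
stmt 1: z := 4 + y  -- replace 1 occurrence(s) of z with (4 + y)
  => ( ( 4 + y ) - 9 ) >= 13

Answer: ( ( 4 + y ) - 9 ) >= 13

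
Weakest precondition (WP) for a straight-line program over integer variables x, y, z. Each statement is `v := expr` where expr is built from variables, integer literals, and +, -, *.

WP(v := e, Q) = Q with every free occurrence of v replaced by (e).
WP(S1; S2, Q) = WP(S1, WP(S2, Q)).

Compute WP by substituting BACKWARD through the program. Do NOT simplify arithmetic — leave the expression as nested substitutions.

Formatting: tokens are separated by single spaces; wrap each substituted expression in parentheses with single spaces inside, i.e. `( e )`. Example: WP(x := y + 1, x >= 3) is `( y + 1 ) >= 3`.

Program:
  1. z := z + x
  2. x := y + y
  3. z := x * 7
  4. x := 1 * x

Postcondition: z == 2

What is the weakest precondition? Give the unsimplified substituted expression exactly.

post: z == 2
stmt 4: x := 1 * x  -- replace 0 occurrence(s) of x with (1 * x)
  => z == 2
stmt 3: z := x * 7  -- replace 1 occurrence(s) of z with (x * 7)
  => ( x * 7 ) == 2
stmt 2: x := y + y  -- replace 1 occurrence(s) of x with (y + y)
  => ( ( y + y ) * 7 ) == 2
stmt 1: z := z + x  -- replace 0 occurrence(s) of z with (z + x)
  => ( ( y + y ) * 7 ) == 2

Answer: ( ( y + y ) * 7 ) == 2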